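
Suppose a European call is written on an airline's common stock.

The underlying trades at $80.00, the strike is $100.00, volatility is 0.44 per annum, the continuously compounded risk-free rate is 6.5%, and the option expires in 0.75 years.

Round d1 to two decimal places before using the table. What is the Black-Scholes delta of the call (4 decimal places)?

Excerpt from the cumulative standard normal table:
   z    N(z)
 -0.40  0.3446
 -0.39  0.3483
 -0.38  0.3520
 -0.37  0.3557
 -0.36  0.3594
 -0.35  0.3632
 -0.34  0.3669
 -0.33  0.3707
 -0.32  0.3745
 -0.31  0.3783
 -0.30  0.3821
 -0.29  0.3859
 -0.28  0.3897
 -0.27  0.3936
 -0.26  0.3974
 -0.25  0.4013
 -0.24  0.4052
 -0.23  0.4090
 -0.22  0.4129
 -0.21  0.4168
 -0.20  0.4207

0.3936

σ√T = 0.44 × 0.8660 = 0.3811
d₁ = [ln(80/100) + (0.065 + 0.44²/2)·0.75] / 0.3811 = [-0.2231 + 0.1213] / 0.3811 = -0.2671 → -0.27
N(d₁) = N(-0.27) = 0.3936
Δ_call = N(d₁) = 0.3936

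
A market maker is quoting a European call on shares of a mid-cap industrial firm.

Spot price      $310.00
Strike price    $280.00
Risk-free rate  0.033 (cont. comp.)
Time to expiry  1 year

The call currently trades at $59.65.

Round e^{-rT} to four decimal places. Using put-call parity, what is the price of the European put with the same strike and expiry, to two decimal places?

$20.55

exp(−rT) = exp(−0.033·1) = 0.9675
Put-call parity: C − P = S − K·e^(−rT) = 310 − 280·0.9675 = 310 − 270.9000 = 39.1000
P = C − (C − P) = 59.65 − (39.1000) = 20.5500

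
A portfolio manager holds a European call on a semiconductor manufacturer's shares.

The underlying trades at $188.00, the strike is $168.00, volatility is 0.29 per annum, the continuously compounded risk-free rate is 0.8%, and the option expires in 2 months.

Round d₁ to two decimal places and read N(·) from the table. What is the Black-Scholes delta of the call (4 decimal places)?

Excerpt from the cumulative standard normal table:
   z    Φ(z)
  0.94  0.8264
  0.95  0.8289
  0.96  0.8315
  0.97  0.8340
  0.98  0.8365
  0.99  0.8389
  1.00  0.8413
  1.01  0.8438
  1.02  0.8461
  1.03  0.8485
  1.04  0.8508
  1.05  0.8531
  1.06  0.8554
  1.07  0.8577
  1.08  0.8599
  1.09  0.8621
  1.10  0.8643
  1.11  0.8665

T = 0.1667;  σ√T = 0.1184
ln(S/K) + (r + σ²/2)T = ln(188/168) + (0.008 + 0.29²/2)·0.1667 = 0.1125 + 0.0083 = 0.1208
d₁ = 0.1208 / 0.1184 = 1.0205 → 1.02
N(d₁) = N(1.02) = 0.8461
Δ_call = N(d₁) = 0.8461

0.8461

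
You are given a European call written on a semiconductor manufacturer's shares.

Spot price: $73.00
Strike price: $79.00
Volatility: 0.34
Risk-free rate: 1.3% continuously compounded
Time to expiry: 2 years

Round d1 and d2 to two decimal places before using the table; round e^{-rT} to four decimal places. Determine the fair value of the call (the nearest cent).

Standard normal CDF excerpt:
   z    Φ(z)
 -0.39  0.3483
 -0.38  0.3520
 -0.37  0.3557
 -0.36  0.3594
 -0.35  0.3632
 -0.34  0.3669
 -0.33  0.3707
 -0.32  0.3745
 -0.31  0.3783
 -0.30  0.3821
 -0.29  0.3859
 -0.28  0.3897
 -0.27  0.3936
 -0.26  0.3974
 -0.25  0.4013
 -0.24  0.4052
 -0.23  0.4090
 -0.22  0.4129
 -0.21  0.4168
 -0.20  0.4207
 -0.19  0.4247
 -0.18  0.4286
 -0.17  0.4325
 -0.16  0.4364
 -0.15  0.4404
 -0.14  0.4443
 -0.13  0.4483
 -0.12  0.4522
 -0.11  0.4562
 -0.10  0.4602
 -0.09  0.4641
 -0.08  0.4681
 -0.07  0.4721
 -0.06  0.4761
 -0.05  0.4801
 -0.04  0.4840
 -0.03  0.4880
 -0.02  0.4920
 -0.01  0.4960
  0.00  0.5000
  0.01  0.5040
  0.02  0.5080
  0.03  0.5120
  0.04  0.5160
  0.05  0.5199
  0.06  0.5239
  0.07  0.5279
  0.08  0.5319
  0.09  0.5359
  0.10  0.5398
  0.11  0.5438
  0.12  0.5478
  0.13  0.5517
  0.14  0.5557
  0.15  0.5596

$12.32

σ√T = 0.34·√2 = 0.4808
d₁ = [ln(73/79) + (0.013 + ½·0.34²)·2] / (σ√T) = (-0.0790 + 0.1416) / 0.4808 = 0.1302 ≈ 0.13
d₂ = 0.1302 − 0.4808 = -0.3506 ≈ -0.35
e^(−rT) = e^(−0.013·2) = 0.9743
C = 73·N(0.13) − 79·0.9743·N(-0.35) = 73·0.5517 − 79·0.9743·0.3632 = 40.2741 − 27.9554 = 12.3187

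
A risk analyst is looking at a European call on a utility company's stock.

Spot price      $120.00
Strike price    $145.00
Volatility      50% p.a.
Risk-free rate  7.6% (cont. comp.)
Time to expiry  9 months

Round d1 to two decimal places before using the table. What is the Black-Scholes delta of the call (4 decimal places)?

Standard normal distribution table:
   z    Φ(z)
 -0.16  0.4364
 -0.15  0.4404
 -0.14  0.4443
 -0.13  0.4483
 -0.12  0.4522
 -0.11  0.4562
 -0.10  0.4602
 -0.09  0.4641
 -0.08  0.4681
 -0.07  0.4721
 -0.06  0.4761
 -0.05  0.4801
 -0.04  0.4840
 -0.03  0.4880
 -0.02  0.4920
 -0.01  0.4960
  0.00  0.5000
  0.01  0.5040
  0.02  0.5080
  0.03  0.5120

σ√T = 0.5·√0.75 = 0.4330
d₁ = [ln(120/145) + (0.076 + 0.5²/2)·0.75] / 0.4330 = [-0.1892 + 0.1507] / 0.4330 = -0.0889 ⇒ -0.09
N(d₁) = N(-0.09) = 0.4641
Δ_call = N(d₁) = 0.4641

0.4641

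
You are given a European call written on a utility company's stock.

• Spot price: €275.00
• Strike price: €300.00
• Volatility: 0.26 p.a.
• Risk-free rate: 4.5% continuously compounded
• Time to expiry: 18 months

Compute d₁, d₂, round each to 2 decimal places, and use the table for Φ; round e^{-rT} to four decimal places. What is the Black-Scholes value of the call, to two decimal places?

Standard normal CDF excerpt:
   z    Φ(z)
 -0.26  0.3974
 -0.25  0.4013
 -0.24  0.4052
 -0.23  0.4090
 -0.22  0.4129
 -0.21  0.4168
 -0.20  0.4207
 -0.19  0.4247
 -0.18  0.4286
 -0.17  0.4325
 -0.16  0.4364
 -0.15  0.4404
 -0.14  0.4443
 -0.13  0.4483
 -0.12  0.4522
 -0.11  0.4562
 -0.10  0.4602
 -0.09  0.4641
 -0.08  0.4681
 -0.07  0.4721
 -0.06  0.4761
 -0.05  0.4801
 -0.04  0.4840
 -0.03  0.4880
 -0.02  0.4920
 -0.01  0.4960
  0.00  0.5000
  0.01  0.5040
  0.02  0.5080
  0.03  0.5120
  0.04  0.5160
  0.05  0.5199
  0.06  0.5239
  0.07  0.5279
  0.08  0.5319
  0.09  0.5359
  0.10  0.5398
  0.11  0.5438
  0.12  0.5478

σ√T = 0.26 × 1.2247 = 0.3184
d₁ = [ln(275/300) + (0.045 + ½·0.26²)·1.5] / (σ√T) = (-0.0870 + 0.1182) / 0.3184 = 0.0979 ≈ 0.10
d₂ = 0.0979 − 0.3184 = -0.2205 ≈ -0.22
e^(−rT) = e^(−0.045·1.5) = 0.9347
C = 275·N(0.10) − 300·0.9347·N(-0.22) = 275·0.5398 − 300·0.9347·0.4129 = 148.4450 − 115.7813 = 32.6637

€32.66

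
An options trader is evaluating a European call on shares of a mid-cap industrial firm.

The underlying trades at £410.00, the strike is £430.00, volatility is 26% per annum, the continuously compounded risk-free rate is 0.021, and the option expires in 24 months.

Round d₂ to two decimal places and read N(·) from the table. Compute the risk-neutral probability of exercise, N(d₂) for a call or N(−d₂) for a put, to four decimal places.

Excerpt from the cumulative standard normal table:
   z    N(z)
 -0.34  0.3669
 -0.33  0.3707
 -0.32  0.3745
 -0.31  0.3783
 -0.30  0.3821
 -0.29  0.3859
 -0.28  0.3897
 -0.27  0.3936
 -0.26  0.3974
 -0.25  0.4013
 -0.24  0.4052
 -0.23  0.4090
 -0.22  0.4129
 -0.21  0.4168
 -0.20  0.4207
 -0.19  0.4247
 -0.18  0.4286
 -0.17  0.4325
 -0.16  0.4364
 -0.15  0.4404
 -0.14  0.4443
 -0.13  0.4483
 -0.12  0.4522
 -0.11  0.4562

σ√T = 0.26·√2 = 0.3677
d₁ = [ln(410/430) + (0.021 + ½·0.26²)·2] / (σ√T) = (-0.0476 + 0.1096) / 0.3677 = 0.1685 ⇒ 0.17
d₂ = 0.1685 − 0.3677 = -0.1992 ⇒ -0.20
Pr(exercise) under Q = N(d₂) = 0.4207

0.4207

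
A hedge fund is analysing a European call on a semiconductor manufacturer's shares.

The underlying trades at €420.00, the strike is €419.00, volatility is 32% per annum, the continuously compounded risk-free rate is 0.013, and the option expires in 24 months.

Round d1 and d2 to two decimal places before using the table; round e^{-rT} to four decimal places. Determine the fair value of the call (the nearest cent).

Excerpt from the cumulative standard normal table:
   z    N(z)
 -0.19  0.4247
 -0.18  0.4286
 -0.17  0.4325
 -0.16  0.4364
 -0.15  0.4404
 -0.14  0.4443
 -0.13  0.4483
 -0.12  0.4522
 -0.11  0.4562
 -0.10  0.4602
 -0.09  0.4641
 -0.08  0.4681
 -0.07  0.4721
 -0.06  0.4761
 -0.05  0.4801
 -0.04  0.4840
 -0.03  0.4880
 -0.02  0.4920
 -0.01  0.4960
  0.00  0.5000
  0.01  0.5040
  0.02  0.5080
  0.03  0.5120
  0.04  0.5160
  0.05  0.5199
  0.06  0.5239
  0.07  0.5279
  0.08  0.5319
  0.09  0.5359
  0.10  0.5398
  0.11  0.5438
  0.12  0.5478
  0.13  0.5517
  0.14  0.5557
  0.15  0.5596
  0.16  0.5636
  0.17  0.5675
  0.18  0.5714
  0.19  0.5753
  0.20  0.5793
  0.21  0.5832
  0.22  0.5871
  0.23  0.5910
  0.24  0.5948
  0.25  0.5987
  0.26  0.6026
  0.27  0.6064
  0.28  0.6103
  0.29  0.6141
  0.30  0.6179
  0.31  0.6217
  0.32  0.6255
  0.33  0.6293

σ√T = 0.32 × 1.4142 = 0.4525
d₁ = [ln(420/419) + (0.013 + 0.32²/2)·2] / 0.4525 = [0.0024 + 0.1284] / 0.4525 = 0.2890 which rounds to 0.29
d₂ = d₁ − σ√T = 0.2890 − 0.4525 = -0.1636 which rounds to -0.16
e^(−rT) = e^(−0.013·2) = 0.9743
C = 420·N(0.29) − 419·0.9743·N(-0.16) = 420·0.6141 − 419·0.9743·0.4364 = 257.9220 − 178.1523 = 79.7697

€79.77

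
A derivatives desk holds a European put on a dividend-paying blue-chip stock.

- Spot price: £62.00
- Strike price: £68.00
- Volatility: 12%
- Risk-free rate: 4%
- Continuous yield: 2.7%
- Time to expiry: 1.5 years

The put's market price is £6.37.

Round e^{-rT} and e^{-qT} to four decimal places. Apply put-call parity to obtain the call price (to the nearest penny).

£1.87

e^(−qT) = e^(−0.027·1.5) = 0.9603;  e^(−rT) = e^(−0.04·1.5) = 0.9418
Put-call parity: C − P = S·e^(−qT) − K·e^(−rT) = 62·0.9603 − 68·0.9418 = 59.5386 − 64.0424 = -4.5038
C = P + (C − P) = 6.37 + (-4.5038) = 1.8662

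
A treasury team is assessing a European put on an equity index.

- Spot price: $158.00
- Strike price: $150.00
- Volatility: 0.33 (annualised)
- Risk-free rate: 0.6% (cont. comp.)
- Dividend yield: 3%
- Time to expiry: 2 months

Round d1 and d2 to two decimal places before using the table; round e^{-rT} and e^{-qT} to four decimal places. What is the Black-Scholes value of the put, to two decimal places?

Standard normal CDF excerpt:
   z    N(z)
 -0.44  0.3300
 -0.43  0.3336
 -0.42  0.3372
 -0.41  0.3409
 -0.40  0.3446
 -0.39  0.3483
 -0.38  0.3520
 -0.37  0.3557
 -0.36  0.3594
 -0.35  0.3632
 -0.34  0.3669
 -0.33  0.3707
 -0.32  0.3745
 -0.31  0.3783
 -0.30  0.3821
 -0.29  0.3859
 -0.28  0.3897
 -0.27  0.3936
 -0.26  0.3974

$4.82

σ√T = 0.33·√0.1667 = 0.1347
d₁ = [ln(158/150) + (0.006 − 0.03 + 0.33²/2)·0.1667] / 0.1347 = [0.0520 + 0.0051] / 0.1347 = 0.4234 → 0.42
d₂ = d₁ − σ√T = 0.4234 − 0.1347 = 0.2886 → 0.29
e^(−qT) = e^(−0.03·0.1667) = 0.9950;  e^(−rT) = e^(−0.006·0.1667) = 0.9990
P = 150·0.9990·N(-0.29) − 158·0.9950·N(-0.42) = 150·0.9990·0.3859 − 158·0.9950·0.3372 = 57.8271 − 53.0112 = 4.8159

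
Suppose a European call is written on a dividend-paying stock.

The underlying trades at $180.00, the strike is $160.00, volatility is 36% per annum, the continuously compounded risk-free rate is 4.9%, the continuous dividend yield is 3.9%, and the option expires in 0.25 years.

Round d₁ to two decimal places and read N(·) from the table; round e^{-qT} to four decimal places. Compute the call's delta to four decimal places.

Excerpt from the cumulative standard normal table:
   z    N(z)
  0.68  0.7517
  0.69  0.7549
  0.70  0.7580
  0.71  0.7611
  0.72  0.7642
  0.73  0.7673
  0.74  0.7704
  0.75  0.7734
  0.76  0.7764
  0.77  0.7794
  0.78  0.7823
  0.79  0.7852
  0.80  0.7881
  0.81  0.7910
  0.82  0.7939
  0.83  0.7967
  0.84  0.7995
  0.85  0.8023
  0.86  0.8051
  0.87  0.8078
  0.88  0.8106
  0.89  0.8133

0.7689

σ√T = 0.36·√0.25 = 0.1800
d₁ = [ln(180/160) + (0.049 − 0.039 + 0.36²/2)·0.25] / 0.1800 = [0.1178 + 0.0187] / 0.1800 = 0.7582 → 0.76
N(d₁) = N(0.76) = 0.7764
Δ_call = e^(−qT)·N(d₁) = 0.9903·0.7764 = 0.7689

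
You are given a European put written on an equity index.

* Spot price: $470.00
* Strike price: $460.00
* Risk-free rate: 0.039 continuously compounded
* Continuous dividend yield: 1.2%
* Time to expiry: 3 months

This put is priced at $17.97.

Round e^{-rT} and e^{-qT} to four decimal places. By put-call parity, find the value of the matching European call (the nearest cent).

e^(−qT) = e^(−0.012·0.25) = 0.9970;  e^(−rT) = e^(−0.039·0.25) = 0.9903
Put-call parity: C − P = S·e^(−qT) − K·e^(−rT) = 470·0.9970 − 460·0.9903 = 468.5900 − 455.5380 = 13.0520
C = P + (C − P) = 17.97 + (13.0520) = 31.0220

$31.02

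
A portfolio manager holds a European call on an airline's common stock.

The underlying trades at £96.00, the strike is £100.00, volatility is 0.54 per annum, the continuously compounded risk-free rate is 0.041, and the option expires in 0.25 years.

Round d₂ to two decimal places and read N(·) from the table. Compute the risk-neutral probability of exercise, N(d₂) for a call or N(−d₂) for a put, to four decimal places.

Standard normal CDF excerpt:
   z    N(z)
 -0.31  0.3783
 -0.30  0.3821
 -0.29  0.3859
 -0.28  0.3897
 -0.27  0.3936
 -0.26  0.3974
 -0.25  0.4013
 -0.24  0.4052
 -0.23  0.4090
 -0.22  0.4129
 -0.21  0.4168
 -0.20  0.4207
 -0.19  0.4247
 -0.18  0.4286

0.4013

σ√T = 0.54 × 0.5000 = 0.2700
ln(S/K) + (r + σ²/2)T = ln(96/100) + (0.041 + 0.54²/2)·0.25 = -0.0408 + 0.0467 = 0.0059
d₁ = 0.0059 / 0.2700 = 0.0218 → 0.02
d₂ = d₁ − σ√T = 0.0218 − 0.2700 = -0.2482 → -0.25
Pr(exercise) under Q = N(d₂) = 0.4013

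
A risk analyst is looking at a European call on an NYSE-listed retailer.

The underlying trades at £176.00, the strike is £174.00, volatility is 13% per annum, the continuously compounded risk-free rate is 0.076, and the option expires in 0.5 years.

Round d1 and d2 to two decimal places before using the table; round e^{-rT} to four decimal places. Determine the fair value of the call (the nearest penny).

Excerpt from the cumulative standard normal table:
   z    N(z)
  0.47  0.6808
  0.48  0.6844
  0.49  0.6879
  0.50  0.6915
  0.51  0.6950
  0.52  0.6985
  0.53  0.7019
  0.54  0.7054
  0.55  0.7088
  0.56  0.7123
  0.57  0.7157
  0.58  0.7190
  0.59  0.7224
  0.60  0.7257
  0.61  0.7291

σ√T = 0.13 × 0.7071 = 0.0919
d₁ = [ln(176/174) + (0.076 + ½·0.13²)·0.5] / (σ√T) = (0.0114 + 0.0422) / 0.0919 = 0.5837 which rounds to 0.58
d₂ = 0.5837 − 0.0919 = 0.4918 which rounds to 0.49
e^(−rT) = e^(−0.076·0.5) = 0.9627
N(d₁) = N(0.58) = 0.7190;  N(d₂) = N(0.49) = 0.6879
C = 176·0.7190 − 174·0.9627·0.6879 = 126.5440 − 115.2300 = 11.3140

£11.31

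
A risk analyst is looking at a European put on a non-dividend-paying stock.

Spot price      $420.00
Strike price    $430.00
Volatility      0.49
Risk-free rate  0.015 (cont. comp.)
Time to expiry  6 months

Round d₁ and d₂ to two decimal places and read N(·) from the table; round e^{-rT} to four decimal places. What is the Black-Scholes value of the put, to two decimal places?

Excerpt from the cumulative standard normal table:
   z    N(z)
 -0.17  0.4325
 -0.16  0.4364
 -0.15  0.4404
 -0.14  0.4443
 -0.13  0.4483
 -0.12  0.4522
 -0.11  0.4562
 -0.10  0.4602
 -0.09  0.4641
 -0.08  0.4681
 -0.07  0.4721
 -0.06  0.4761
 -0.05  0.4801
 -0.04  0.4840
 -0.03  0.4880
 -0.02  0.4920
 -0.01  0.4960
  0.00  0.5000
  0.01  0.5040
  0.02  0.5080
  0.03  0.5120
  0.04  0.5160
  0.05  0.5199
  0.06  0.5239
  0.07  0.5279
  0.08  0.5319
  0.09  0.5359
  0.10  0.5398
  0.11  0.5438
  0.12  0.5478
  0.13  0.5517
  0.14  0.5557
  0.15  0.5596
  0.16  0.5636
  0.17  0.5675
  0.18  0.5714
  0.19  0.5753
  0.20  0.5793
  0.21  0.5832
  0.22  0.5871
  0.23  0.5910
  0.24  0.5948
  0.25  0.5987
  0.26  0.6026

$62.27

T = 0.5;  σ√T = 0.3465
d₁ = [ln(420/430) + (0.015 + 0.49²/2)·0.5] / 0.3465 = [-0.0235 + 0.0675] / 0.3465 = 0.1270 ≈ 0.13
d₂ = d₁ − σ√T = 0.1270 − 0.3465 = -0.2195 ≈ -0.22
e^(−rT) = e^(−0.015·0.5) = 0.9925
N(−d₂) = N(0.22) = 0.5871;  N(−d₁) = N(-0.13) = 0.4483
P = 430·0.9925·0.5871 − 420·0.4483 = 250.5596 − 188.2860 = 62.2736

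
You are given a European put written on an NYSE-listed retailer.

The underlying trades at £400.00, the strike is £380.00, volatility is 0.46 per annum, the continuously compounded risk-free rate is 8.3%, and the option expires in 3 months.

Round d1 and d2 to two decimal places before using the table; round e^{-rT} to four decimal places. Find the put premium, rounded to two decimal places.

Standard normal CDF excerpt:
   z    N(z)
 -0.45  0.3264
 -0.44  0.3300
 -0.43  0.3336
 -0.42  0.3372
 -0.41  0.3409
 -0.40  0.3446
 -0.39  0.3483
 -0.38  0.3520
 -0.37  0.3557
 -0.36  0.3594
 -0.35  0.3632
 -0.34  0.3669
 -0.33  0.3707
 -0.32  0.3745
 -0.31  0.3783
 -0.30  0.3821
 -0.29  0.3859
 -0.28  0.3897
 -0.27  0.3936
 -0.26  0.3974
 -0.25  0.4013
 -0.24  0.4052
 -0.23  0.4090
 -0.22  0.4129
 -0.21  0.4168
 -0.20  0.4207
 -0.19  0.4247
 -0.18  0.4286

σ√T = 0.46·√0.25 = 0.2300
d₁ = [ln(400/380) + (0.083 + ½·0.46²)·0.25] / (σ√T) = (0.0513 + 0.0472) / 0.2300 = 0.4282 ⇒ 0.43
d₂ = 0.4282 − 0.2300 = 0.1982 ⇒ 0.20
exp(−rT) = exp(−0.083·0.25) = 0.9795
N(−d₂) = N(-0.20) = 0.4207;  N(−d₁) = N(-0.43) = 0.3336
P = 380·0.9795·0.4207 − 400·0.3336 = 156.5887 − 133.4400 = 23.1487

£23.15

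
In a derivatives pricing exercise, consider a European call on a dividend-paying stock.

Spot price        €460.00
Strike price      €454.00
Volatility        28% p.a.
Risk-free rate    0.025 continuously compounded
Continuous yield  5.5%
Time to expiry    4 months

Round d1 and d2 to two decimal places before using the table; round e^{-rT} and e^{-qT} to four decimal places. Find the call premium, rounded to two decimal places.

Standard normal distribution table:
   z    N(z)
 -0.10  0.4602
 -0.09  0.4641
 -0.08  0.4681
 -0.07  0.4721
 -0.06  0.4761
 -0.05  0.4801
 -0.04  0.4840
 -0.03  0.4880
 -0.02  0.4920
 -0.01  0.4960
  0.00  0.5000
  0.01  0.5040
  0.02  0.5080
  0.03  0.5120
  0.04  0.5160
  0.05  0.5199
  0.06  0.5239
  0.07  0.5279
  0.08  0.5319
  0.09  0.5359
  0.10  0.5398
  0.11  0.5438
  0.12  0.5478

€29.43

σ√T = 0.28·√0.3333 = 0.1617
ln(S/K) + (r − q + σ²/2)T = ln(460/454) + (0.025 − 0.055 + 0.28²/2)·0.3333 = 0.0131 + 0.0031 = 0.0162
d₁ = 0.0162 / 0.1617 = 0.1002 → 0.10
d₂ = d₁ − σ√T = 0.1002 − 0.1617 = -0.0615 → -0.06
e^(−qT) = e^(−0.055·0.3333) = 0.9818;  e^(−rT) = e^(−0.025·0.3333) = 0.9917
C = 460·0.9818·N(0.10) − 454·0.9917·N(-0.06) = 460·0.9818·0.5398 − 454·0.9917·0.4761 = 243.7888 − 214.3554 = 29.4334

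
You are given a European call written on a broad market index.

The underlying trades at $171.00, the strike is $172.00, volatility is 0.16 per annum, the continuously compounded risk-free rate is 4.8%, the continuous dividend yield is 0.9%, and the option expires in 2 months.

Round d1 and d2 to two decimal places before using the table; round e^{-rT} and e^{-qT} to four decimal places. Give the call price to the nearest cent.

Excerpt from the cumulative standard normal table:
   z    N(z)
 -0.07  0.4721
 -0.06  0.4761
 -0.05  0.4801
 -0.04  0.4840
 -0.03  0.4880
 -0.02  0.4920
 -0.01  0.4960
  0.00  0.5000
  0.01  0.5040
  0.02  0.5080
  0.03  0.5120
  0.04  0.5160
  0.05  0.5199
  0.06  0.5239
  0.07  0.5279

$4.16

T = 0.1667;  σ√T = 0.0653
ln(S/K) + (r − q + σ²/2)T = ln(171/172) + (0.048 − 0.009 + 0.16²/2)·0.1667 = -0.0058 + 0.0086 = 0.0028
d₁ = 0.0028 / 0.0653 = 0.0429 ⇒ 0.04
d₂ = d₁ − σ√T = 0.0429 − 0.0653 = -0.0224 ⇒ -0.02
exp(−qT) = exp(−0.009·0.1667) = 0.9985;  exp(−rT) = exp(−0.048·0.1667) = 0.9920
N(d₁) = N(0.04) = 0.5160;  N(d₂) = N(-0.02) = 0.4920
C = 171·0.9985·0.5160 − 172·0.9920·0.4920 = 88.1036 − 83.9470 = 4.1566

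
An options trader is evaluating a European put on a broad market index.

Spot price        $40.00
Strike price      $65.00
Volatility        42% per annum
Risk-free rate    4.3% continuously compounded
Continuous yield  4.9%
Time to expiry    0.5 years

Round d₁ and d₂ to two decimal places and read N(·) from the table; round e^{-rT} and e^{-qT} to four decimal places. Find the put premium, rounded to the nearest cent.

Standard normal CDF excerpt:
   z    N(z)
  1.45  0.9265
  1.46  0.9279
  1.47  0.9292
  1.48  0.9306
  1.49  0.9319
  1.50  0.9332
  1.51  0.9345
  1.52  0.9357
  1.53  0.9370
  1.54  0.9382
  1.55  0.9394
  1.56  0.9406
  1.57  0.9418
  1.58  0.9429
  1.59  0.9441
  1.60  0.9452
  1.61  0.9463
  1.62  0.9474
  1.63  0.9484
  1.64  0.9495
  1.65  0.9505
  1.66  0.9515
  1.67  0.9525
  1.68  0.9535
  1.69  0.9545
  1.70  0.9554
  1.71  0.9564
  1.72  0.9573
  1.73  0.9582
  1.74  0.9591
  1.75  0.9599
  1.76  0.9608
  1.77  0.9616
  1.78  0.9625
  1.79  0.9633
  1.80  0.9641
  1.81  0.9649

$24.86

σ√T = 0.42·√0.5 = 0.2970
d₁ = [ln(40/65) + (0.043 − 0.049 + ½·0.42²)·0.5] / (σ√T) = (-0.4855 + 0.0411) / 0.2970 = -1.4964 → -1.50
d₂ = -1.4964 − 0.2970 = -1.7934 → -1.79
exp(−qT) = exp(−0.049·0.5) = 0.9758;  exp(−rT) = exp(−0.043·0.5) = 0.9787
P = 65·0.9787·N(1.79) − 40·0.9758·N(1.50) = 65·0.9787·0.9633 − 40·0.9758·0.9332 = 61.2808 − 36.4247 = 24.8561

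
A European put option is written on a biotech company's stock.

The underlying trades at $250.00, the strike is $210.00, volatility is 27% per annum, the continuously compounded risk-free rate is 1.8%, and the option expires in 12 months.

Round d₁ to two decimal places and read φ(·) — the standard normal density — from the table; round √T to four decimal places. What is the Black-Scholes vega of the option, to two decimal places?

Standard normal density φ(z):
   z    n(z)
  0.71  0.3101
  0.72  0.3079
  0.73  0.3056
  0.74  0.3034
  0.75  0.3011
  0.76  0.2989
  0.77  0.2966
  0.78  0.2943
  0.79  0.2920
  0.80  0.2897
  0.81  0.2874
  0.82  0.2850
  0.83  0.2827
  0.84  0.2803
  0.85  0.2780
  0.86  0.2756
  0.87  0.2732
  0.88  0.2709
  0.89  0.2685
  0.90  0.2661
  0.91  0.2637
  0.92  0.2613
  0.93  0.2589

σ√T = 0.27 × 1.0000 = 0.2700
d₁ = [ln(250/210) + (0.018 + 0.27²/2)·1] / 0.2700 = [0.1744 + 0.0544] / 0.2700 = 0.8474 ⇒ 0.85
√T = √1 = 1.0000
φ(d₁) = φ(0.85) = 0.2780
vega = S·φ(d₁)·√T = 250·0.2780·1.0000 = 69.5000

69.50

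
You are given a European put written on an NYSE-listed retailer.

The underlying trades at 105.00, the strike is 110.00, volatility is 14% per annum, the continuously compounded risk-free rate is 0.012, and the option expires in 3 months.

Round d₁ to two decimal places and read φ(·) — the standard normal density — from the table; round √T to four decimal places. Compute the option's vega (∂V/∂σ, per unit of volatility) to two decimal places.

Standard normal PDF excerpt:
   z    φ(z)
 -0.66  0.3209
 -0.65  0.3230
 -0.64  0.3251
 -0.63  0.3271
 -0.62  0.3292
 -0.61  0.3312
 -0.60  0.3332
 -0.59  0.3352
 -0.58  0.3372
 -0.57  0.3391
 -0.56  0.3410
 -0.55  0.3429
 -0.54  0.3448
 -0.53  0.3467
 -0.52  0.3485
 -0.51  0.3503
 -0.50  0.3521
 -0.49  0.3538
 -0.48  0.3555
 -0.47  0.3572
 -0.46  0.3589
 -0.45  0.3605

σ√T = 0.14·√0.25 = 0.0700
d₁ = [ln(105/110) + (0.012 + ½·0.14²)·0.25] / (σ√T) = (-0.0465 + 0.0054) / 0.0700 = -0.5867 ⇒ -0.59
√T = √0.25 = 0.5000
φ(d₁) = φ(-0.59) = 0.3352
vega = S·φ(d₁)·√T = 105·0.3352·0.5000 = 17.5980
(Call and put vega coincide under Black-Scholes.)

17.60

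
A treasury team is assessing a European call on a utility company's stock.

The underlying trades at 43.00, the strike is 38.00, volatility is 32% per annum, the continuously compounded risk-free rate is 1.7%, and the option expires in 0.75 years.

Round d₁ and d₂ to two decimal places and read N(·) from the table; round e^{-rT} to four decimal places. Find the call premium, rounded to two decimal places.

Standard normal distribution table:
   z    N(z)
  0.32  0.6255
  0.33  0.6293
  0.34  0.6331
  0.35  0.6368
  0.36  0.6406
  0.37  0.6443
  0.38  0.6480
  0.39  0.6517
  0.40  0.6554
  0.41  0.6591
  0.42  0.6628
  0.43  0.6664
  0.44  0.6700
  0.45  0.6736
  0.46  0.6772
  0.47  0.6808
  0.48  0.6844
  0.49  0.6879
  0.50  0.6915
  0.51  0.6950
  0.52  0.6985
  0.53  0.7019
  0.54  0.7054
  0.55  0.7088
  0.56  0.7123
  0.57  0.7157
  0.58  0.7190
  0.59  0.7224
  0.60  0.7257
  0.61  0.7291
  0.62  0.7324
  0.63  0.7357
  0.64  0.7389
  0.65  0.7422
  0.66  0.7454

7.74

σ√T = 0.32·√0.75 = 0.2771
d₁ = [ln(43/38) + (0.017 + 0.32²/2)·0.75] / 0.2771 = [0.1236 + 0.0512] / 0.2771 = 0.6306 ⇒ 0.63
d₂ = d₁ − σ√T = 0.6306 − 0.2771 = 0.3535 ⇒ 0.35
e^(−rT) = e^(−0.017·0.75) = 0.9873
N(d₁) = N(0.63) = 0.7357;  N(d₂) = N(0.35) = 0.6368
C = 43·0.7357 − 38·0.9873·0.6368 = 31.6351 − 23.8911 = 7.7440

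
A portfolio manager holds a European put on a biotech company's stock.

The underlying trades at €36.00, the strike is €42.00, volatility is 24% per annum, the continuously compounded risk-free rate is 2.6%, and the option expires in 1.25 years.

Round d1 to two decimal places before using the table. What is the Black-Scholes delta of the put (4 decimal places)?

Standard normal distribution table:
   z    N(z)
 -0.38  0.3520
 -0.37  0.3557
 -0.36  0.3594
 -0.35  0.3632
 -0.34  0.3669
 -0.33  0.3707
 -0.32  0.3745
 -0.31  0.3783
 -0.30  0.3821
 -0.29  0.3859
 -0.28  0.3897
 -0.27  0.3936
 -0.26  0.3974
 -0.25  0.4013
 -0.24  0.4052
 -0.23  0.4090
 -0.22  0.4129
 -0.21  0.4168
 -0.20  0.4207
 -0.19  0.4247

-0.6255

σ√T = 0.24·√1.25 = 0.2683
d₁ = [ln(36/42) + (0.026 + ½·0.24²)·1.25] / (σ√T) = (-0.1542 + 0.0685) / 0.2683 = -0.3192 → -0.32
N(d₁) = N(-0.32) = 0.3745
Δ_put = N(d₁) − 1 = 0.3745 − 1 = -0.6255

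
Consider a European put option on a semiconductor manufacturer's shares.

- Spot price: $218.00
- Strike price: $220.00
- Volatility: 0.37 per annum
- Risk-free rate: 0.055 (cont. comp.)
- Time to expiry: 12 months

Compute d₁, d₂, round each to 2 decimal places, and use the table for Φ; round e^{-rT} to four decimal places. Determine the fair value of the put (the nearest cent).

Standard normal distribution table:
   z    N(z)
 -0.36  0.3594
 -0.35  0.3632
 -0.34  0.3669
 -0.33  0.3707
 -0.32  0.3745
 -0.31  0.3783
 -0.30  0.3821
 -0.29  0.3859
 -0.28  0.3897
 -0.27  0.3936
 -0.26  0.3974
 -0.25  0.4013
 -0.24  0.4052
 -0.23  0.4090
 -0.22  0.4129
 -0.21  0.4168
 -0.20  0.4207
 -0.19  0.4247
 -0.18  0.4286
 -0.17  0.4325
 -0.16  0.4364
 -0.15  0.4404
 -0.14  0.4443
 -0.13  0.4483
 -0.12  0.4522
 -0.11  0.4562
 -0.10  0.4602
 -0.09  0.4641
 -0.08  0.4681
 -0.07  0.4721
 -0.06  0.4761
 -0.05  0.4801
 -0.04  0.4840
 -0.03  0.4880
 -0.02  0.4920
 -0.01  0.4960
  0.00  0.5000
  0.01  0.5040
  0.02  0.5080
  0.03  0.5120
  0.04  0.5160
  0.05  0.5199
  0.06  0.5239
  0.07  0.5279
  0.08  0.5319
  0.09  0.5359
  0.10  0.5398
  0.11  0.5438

T = 1;  σ√T = 0.3700
d₁ = [ln(218/220) + (0.055 + ½·0.37²)·1] / (σ√T) = (-0.0091 + 0.1235) / 0.3700 = 0.3090 → 0.31
d₂ = 0.3090 − 0.3700 = -0.0610 → -0.06
exp(−rT) = exp(−0.055·1) = 0.9465
P = 220·0.9465·N(0.06) − 218·N(-0.31) = 220·0.9465·0.5239 − 218·0.3783 = 109.0917 − 82.4694 = 26.6223

$26.62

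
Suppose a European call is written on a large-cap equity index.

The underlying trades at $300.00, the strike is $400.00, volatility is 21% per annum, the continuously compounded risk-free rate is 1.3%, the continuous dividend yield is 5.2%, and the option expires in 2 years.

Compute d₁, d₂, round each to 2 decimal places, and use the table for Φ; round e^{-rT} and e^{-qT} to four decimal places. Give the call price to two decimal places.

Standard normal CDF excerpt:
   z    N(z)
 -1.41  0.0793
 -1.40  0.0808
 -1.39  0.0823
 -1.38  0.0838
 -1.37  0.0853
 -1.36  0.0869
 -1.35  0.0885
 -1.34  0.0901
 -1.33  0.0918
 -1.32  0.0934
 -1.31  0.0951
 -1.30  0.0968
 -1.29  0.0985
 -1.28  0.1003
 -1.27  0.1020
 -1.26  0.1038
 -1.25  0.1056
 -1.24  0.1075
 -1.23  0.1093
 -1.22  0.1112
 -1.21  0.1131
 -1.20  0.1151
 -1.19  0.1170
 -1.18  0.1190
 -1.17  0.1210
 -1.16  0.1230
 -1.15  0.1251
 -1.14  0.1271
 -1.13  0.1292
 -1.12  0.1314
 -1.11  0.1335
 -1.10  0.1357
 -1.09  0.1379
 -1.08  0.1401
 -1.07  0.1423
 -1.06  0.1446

$5.22

σ√T = 0.21·√2 = 0.2970
d₁ = [ln(300/400) + (0.013 − 0.052 + 0.21²/2)·2] / 0.2970 = [-0.2877 − 0.0339] / 0.2970 = -1.0828 ≈ -1.08
d₂ = d₁ − σ√T = -1.0828 − 0.2970 = -1.3798 ≈ -1.38
e^(−qT) = e^(−0.052·2) = 0.9012;  e^(−rT) = e^(−0.013·2) = 0.9743
N(d₁) = N(-1.08) = 0.1401;  N(d₂) = N(-1.38) = 0.0838
C = 300·0.9012·0.1401 − 400·0.9743·0.0838 = 37.8774 − 32.6585 = 5.2189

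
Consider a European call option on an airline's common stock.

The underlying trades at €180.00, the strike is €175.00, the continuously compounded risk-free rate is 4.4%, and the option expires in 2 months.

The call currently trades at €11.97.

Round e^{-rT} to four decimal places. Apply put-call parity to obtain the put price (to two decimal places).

€5.69

exp(−rT) = exp(−0.044·0.1667) = 0.9927
Put-call parity: C − P = S − K·e^(−rT) = 180 − 175·0.9927 = 180 − 173.7225 = 6.2775
P = C − (C − P) = 11.97 − (6.2775) = 5.6925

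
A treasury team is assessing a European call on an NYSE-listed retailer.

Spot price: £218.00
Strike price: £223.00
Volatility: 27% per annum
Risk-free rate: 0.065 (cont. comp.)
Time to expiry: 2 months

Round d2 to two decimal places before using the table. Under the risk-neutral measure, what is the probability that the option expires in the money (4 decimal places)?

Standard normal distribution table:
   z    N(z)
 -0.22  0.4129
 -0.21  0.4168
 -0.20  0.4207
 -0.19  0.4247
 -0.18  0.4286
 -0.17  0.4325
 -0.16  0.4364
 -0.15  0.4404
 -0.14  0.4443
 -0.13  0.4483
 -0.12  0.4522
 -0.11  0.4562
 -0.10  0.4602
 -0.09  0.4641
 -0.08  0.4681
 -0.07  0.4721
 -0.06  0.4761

σ√T = 0.27·√0.1667 = 0.1102
d₁ = [ln(218/223) + (0.065 + 0.27²/2)·0.1667] / 0.1102 = [-0.0227 + 0.0169] / 0.1102 = -0.0523 ⇒ -0.05
d₂ = d₁ − σ√T = -0.0523 − 0.1102 = -0.1626 ⇒ -0.16
Risk-neutral Pr[S_T > K] = N(d₂) = N(-0.16) = 0.4364

0.4364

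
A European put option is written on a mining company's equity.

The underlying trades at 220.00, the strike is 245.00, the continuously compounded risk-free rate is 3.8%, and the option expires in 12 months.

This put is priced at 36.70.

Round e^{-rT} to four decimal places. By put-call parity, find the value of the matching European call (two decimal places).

e^(−rT) = e^(−0.038·1) = 0.9627
Put-call parity: C − P = S − K·e^(−rT) = 220 − 245·0.9627 = 220 − 235.8615 = -15.8615
C = P + (C − P) = 36.70 + (-15.8615) = 20.8385

20.84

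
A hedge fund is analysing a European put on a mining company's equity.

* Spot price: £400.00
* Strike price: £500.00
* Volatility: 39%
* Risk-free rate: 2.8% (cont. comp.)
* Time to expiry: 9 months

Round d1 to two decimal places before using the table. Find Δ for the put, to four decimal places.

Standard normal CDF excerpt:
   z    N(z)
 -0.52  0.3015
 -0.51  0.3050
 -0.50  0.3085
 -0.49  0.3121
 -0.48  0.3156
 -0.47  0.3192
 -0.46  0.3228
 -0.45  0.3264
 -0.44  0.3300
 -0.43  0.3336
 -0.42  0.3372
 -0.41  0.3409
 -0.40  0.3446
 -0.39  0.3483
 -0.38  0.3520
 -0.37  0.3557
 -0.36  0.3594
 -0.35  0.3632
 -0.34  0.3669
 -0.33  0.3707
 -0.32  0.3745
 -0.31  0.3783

σ√T = 0.39·√0.75 = 0.3377
d₁ = [ln(400/500) + (0.028 + 0.39²/2)·0.75] / 0.3377 = [-0.2231 + 0.0780] / 0.3377 = -0.4296 ≈ -0.43
N(d₁) = N(-0.43) = 0.3336
Δ_put = N(d₁) − 1 = 0.3336 − 1 = -0.6664

-0.6664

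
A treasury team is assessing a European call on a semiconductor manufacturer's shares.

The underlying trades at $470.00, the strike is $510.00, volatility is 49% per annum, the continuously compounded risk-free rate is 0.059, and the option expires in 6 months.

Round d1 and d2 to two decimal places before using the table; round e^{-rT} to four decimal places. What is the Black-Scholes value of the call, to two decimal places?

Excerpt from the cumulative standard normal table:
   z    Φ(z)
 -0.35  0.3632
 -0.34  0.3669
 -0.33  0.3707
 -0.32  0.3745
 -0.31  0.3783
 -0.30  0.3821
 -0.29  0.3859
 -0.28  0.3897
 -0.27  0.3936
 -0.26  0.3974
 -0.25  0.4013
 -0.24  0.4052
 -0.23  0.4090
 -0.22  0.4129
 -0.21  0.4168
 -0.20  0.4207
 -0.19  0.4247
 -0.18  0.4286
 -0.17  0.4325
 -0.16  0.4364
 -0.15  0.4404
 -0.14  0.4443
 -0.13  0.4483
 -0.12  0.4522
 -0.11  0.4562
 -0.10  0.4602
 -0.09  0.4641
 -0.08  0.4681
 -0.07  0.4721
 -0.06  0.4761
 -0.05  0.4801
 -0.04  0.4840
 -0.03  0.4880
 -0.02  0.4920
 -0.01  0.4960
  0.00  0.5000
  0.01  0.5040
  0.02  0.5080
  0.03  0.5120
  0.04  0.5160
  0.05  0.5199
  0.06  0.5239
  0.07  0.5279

$53.32

T = 0.5;  σ√T = 0.3465
d₁ = [ln(470/510) + (0.059 + 0.49²/2)·0.5] / 0.3465 = [-0.0817 + 0.0895] / 0.3465 = 0.0226 → 0.02
d₂ = d₁ − σ√T = 0.0226 − 0.3465 = -0.3238 → -0.32
e^(−rT) = e^(−0.059·0.5) = 0.9709
C = 470·N(0.02) − 510·0.9709·N(-0.32) = 470·0.5080 − 510·0.9709·0.3745 = 238.7600 − 185.4370 = 53.3230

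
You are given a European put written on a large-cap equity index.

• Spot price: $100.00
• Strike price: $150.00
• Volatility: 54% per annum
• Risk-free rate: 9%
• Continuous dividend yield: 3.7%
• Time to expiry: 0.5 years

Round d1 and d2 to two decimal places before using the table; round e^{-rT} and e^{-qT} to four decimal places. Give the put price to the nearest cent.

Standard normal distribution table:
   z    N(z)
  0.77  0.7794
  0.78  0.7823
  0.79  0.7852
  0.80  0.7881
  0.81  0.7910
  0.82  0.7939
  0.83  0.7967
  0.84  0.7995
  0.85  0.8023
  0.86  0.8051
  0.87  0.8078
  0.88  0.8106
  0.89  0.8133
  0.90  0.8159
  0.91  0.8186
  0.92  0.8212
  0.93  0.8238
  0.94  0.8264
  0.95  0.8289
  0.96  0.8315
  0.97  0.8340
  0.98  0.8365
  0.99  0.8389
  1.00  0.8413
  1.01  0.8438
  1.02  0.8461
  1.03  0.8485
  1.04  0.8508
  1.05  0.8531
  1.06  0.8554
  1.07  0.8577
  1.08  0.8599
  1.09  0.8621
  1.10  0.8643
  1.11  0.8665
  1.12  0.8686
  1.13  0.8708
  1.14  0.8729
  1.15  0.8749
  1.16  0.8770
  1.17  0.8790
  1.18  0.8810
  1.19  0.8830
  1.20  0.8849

T = 0.5;  σ√T = 0.3818
d₁ = [ln(100/150) + (0.09 − 0.037 + ½·0.54²)·0.5] / (σ√T) = (-0.4055 + 0.0994) / 0.3818 = -0.8016 → -0.80
d₂ = -0.8016 − 0.3818 = -1.1834 → -1.18
exp(−qT) = exp(−0.037·0.5) = 0.9817;  exp(−rT) = exp(−0.09·0.5) = 0.9560
P = 150·0.9560·N(1.18) − 100·0.9817·N(0.80) = 150·0.9560·0.8810 − 100·0.9817·0.7881 = 126.3354 − 77.3678 = 48.9676

$48.97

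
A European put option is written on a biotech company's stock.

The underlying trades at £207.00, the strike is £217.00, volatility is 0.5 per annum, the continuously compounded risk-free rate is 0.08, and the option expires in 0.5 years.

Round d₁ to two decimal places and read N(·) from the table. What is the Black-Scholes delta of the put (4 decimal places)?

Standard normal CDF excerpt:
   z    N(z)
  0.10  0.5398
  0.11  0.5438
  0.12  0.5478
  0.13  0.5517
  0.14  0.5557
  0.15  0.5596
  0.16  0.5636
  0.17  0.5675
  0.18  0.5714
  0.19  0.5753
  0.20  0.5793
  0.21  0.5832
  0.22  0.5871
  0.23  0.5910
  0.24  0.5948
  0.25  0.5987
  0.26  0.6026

-0.4364

T = 0.5;  σ√T = 0.3536
d₁ = [ln(207/217) + (0.08 + 0.5²/2)·0.5] / 0.3536 = [-0.0472 + 0.1025] / 0.3536 = 0.1565 → 0.16
N(d₁) = N(0.16) = 0.5636
Δ_put = N(d₁) − 1 = 0.5636 − 1 = -0.4364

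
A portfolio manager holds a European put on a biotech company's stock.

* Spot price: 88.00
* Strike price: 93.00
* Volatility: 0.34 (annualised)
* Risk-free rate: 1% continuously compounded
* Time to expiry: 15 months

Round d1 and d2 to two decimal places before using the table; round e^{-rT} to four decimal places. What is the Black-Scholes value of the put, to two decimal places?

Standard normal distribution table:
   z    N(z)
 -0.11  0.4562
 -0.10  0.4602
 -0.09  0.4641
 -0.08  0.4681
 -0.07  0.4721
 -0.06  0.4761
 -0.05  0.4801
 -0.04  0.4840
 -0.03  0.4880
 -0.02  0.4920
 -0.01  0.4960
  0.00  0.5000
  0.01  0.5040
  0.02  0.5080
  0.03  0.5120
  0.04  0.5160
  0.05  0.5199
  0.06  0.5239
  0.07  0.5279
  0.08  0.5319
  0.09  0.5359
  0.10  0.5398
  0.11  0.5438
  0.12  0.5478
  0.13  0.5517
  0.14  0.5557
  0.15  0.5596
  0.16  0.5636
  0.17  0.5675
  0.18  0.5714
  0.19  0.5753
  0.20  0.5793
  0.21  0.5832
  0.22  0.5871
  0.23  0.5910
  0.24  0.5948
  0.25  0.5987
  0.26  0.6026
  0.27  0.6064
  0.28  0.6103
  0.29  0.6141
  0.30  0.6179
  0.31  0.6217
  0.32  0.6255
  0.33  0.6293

σ√T = 0.34·√1.25 = 0.3801
ln(S/K) + (r + σ²/2)T = ln(88/93) + (0.01 + 0.34²/2)·1.25 = -0.0553 + 0.0848 = 0.0295
d₁ = 0.0295 / 0.3801 = 0.0776 ≈ 0.08
d₂ = d₁ − σ√T = 0.0776 − 0.3801 = -0.3026 ≈ -0.30
exp(−rT) = exp(−0.01·1.25) = 0.9876
N(−d₂) = N(0.30) = 0.6179;  N(−d₁) = N(-0.08) = 0.4681
P = 93·0.9876·0.6179 − 88·0.4681 = 56.7521 − 41.1928 = 15.5593

15.56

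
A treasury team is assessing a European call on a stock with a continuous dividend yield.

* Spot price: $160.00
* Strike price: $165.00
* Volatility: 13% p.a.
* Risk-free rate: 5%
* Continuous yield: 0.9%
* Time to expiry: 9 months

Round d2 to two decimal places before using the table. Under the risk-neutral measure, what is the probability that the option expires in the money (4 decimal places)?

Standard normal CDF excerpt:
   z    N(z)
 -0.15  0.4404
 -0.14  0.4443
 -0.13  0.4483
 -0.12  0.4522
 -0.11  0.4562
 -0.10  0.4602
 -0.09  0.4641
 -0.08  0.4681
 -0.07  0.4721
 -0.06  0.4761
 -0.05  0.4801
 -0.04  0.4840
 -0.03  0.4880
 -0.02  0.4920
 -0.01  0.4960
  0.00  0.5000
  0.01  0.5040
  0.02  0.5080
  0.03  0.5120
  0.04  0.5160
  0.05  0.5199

0.4761

T = 0.75;  σ√T = 0.1126
ln(S/K) + (r − q + σ²/2)T = ln(160/165) + (0.05 − 0.009 + 0.13²/2)·0.75 = -0.0308 + 0.0371 = 0.0063
d₁ = 0.0063 / 0.1126 = 0.0561 → 0.06
d₂ = d₁ − σ√T = 0.0561 − 0.1126 = -0.0565 → -0.06
Risk-neutral Pr[S_T > K] = N(d₂) = N(-0.06) = 0.4761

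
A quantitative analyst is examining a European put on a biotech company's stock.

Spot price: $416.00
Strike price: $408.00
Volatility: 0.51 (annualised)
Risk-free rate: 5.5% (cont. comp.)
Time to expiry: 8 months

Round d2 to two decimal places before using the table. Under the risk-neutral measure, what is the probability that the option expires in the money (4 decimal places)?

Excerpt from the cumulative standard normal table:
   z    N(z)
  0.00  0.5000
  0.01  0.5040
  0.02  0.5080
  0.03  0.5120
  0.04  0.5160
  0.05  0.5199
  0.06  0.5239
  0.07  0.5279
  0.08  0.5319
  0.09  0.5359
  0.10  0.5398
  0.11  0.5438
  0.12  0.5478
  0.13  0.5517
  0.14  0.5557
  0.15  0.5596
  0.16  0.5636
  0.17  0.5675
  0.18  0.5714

σ√T = 0.51 × 0.8165 = 0.4164
ln(S/K) + (r + σ²/2)T = ln(416/408) + (0.055 + 0.51²/2)·0.6667 = 0.0194 + 0.1234 = 0.1428
d₁ = 0.1428 / 0.4164 = 0.3429 which rounds to 0.34
d₂ = d₁ − σ√T = 0.3429 − 0.4164 = -0.0735 which rounds to -0.07
Pr(exercise) under Q = N(−d₂) = N(0.07) = 0.5279

0.5279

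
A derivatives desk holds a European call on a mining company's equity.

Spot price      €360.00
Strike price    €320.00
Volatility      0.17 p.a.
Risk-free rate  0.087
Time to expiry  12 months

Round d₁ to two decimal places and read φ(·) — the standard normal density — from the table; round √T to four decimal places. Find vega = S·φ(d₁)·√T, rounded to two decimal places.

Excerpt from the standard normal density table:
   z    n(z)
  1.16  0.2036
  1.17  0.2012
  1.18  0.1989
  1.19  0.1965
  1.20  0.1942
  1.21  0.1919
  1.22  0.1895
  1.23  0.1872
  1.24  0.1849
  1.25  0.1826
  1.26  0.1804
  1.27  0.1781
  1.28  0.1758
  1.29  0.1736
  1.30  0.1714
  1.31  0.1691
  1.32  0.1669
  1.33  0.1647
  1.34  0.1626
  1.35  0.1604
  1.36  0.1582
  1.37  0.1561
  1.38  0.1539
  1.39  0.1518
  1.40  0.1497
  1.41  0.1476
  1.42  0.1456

σ√T = 0.17·√1 = 0.1700
d₁ = [ln(360/320) + (0.087 + 0.17²/2)·1] / 0.1700 = [0.1178 + 0.1014] / 0.1700 = 1.2896 ⇒ 1.29
√T = √1 = 1.0000
φ(d₁) = φ(1.29) = 0.1736
vega = S·φ(d₁)·√T = 360·0.1736·1.0000 = 62.4960

62.50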